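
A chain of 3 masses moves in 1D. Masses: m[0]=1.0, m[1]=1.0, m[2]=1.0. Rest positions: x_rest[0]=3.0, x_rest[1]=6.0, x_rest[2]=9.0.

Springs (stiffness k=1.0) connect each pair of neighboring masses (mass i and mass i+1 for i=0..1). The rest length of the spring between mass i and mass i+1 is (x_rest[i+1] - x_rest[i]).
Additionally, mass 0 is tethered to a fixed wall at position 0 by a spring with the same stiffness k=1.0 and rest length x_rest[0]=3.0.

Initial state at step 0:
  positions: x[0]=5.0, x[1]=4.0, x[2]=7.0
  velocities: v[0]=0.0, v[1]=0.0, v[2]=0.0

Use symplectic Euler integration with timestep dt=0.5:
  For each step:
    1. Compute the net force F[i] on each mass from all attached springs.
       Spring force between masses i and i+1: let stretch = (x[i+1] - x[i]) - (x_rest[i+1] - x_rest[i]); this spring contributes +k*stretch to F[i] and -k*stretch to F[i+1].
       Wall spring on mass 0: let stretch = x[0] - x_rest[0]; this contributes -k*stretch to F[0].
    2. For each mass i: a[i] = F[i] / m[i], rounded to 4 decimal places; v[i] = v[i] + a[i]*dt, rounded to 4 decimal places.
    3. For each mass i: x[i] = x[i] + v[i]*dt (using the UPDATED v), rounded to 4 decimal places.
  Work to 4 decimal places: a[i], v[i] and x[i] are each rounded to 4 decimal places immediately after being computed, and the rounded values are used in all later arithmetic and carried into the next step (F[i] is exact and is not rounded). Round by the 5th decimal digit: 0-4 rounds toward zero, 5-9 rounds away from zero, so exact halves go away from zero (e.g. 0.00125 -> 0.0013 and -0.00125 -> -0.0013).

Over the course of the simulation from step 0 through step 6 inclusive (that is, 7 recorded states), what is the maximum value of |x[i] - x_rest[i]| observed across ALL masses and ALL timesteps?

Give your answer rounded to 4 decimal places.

Answer: 2.7187

Derivation:
Step 0: x=[5.0000 4.0000 7.0000] v=[0.0000 0.0000 0.0000]
Step 1: x=[3.5000 5.0000 7.0000] v=[-3.0000 2.0000 0.0000]
Step 2: x=[1.5000 6.1250 7.2500] v=[-4.0000 2.2500 0.5000]
Step 3: x=[0.2813 6.3750 7.9688] v=[-2.4375 0.5000 1.4375]
Step 4: x=[0.5157 5.5000 9.0391] v=[0.4687 -1.7500 2.1406]
Step 5: x=[1.8672 4.2637 9.9747] v=[2.7030 -2.4726 1.8711]
Step 6: x=[3.3511 3.8560 10.2325] v=[2.9677 -0.8154 0.5156]
Max displacement = 2.7187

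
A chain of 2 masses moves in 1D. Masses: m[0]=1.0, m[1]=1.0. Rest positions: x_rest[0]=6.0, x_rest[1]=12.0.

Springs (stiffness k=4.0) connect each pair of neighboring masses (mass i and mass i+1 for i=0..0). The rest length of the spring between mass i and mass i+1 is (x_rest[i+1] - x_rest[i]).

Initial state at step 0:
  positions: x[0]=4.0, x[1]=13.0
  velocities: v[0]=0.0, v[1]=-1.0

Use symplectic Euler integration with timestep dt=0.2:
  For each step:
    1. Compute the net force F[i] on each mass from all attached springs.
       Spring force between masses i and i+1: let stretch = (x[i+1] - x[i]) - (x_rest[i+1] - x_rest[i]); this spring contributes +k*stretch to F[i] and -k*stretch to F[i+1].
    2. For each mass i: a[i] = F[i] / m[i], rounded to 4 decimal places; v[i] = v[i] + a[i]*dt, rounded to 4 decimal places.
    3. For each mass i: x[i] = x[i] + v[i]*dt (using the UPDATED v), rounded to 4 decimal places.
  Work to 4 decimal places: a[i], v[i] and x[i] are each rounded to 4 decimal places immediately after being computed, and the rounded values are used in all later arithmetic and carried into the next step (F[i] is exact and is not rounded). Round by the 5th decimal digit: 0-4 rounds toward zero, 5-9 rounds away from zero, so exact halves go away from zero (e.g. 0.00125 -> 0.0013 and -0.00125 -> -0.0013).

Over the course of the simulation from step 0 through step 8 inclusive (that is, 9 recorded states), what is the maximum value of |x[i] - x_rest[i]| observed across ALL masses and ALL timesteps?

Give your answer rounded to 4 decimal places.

Step 0: x=[4.0000 13.0000] v=[0.0000 -1.0000]
Step 1: x=[4.4800 12.3200] v=[2.4000 -3.4000]
Step 2: x=[5.2544 11.3456] v=[3.8720 -4.8720]
Step 3: x=[6.0434 10.3566] v=[3.9450 -4.9450]
Step 4: x=[6.5625 9.6375] v=[2.5956 -3.5956]
Step 5: x=[6.6136 9.3864] v=[0.2556 -1.2556]
Step 6: x=[6.1484 9.6516] v=[-2.3262 1.3262]
Step 7: x=[5.2837 10.3163] v=[-4.3236 3.3236]
Step 8: x=[4.2642 11.1358] v=[-5.0975 4.0975]
Max displacement = 2.6136

Answer: 2.6136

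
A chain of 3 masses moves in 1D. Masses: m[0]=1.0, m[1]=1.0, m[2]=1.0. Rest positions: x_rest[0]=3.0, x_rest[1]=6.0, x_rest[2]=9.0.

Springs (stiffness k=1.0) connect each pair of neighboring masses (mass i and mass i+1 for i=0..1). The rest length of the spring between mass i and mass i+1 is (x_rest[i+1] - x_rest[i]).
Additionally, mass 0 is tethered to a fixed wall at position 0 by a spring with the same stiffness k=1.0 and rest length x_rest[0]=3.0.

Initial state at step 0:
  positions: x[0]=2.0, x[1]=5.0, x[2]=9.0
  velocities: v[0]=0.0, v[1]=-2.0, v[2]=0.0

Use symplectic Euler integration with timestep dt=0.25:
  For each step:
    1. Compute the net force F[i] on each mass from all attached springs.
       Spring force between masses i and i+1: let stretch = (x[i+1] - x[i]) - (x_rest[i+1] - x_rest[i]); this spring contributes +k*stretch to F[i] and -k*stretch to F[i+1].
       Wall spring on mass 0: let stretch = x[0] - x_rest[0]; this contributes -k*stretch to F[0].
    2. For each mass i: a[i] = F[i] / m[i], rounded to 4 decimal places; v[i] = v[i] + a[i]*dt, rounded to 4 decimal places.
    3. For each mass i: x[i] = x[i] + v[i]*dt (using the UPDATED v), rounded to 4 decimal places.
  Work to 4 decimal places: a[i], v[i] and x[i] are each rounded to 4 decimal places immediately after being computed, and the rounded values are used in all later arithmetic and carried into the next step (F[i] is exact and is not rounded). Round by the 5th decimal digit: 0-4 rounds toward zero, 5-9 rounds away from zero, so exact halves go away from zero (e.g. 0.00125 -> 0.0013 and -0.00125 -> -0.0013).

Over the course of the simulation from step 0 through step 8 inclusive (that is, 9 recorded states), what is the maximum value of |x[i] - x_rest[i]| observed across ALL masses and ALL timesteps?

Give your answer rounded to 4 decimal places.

Answer: 2.4656

Derivation:
Step 0: x=[2.0000 5.0000 9.0000] v=[0.0000 -2.0000 0.0000]
Step 1: x=[2.0625 4.5625 8.9375] v=[0.2500 -1.7500 -0.2500]
Step 2: x=[2.1524 4.2422 8.7891] v=[0.3594 -1.2813 -0.5938]
Step 3: x=[2.2384 4.0755 8.5440] v=[0.3438 -0.6670 -0.9805]
Step 4: x=[2.2993 4.0732 8.2071] v=[0.2435 -0.0092 -1.3476]
Step 5: x=[2.3274 4.2184 7.7993] v=[0.1122 0.5808 -1.6311]
Step 6: x=[2.3282 4.4692 7.3552] v=[0.0031 1.0033 -1.7763]
Step 7: x=[2.3173 4.7666 6.9183] v=[-0.0437 1.1896 -1.7478]
Step 8: x=[2.3146 5.0454 6.5344] v=[-0.0107 1.1152 -1.5357]
Max displacement = 2.4656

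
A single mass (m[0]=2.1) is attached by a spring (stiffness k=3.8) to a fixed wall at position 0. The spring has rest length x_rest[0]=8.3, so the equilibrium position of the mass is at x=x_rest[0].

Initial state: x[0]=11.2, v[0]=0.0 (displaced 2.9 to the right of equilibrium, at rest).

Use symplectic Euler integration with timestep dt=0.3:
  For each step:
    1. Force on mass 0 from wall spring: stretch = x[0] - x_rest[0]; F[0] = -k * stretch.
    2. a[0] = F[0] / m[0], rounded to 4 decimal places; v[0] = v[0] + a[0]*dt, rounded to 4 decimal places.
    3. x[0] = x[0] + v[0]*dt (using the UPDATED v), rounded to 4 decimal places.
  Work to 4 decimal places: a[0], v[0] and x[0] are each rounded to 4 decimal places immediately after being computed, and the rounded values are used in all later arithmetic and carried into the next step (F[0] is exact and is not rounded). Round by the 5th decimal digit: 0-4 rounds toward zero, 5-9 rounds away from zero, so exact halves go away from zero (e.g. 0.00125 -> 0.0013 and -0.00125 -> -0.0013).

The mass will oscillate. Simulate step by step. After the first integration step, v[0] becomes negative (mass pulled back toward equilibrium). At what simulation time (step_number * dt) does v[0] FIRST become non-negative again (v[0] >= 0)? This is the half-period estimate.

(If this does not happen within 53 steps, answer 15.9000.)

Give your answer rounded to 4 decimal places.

Answer: 2.4000

Derivation:
Step 0: x=[11.2000] v=[0.0000]
Step 1: x=[10.7277] v=[-1.5743]
Step 2: x=[9.8600] v=[-2.8922]
Step 3: x=[8.7383] v=[-3.7391]
Step 4: x=[7.5452] v=[-3.9770]
Step 5: x=[6.4750] v=[-3.5673]
Step 6: x=[5.7020] v=[-2.5766]
Step 7: x=[5.3521] v=[-1.1663]
Step 8: x=[5.4823] v=[0.4340]
First v>=0 after going negative at step 8, time=2.4000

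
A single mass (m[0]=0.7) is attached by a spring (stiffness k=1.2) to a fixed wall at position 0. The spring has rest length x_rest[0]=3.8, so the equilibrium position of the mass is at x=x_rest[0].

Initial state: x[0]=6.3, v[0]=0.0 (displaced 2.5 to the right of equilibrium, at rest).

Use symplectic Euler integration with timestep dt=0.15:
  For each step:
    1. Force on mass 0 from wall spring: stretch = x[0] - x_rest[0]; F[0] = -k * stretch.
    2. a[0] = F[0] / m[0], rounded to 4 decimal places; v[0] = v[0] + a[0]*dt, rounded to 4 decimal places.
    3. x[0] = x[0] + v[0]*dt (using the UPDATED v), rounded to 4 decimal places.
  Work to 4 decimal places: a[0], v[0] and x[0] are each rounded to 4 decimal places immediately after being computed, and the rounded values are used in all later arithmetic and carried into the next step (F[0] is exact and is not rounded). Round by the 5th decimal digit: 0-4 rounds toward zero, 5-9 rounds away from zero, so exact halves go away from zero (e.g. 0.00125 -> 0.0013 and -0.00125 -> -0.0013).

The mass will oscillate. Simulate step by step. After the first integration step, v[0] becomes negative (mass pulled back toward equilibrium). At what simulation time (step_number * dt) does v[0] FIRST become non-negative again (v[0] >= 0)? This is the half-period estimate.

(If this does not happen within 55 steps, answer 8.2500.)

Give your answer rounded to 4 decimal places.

Step 0: x=[6.3000] v=[0.0000]
Step 1: x=[6.2036] v=[-0.6429]
Step 2: x=[6.0145] v=[-1.2610]
Step 3: x=[5.7399] v=[-1.8304]
Step 4: x=[5.3905] v=[-2.3292]
Step 5: x=[4.9798] v=[-2.7382]
Step 6: x=[4.5236] v=[-3.0416]
Step 7: x=[4.0394] v=[-3.2277]
Step 8: x=[3.5460] v=[-3.2893]
Step 9: x=[3.0624] v=[-3.2240]
Step 10: x=[2.6073] v=[-3.0343]
Step 11: x=[2.1982] v=[-2.7276]
Step 12: x=[1.8508] v=[-2.3157]
Step 13: x=[1.5786] v=[-1.8145]
Step 14: x=[1.3921] v=[-1.2433]
Step 15: x=[1.2985] v=[-0.6241]
Step 16: x=[1.3014] v=[0.0191]
First v>=0 after going negative at step 16, time=2.4000

Answer: 2.4000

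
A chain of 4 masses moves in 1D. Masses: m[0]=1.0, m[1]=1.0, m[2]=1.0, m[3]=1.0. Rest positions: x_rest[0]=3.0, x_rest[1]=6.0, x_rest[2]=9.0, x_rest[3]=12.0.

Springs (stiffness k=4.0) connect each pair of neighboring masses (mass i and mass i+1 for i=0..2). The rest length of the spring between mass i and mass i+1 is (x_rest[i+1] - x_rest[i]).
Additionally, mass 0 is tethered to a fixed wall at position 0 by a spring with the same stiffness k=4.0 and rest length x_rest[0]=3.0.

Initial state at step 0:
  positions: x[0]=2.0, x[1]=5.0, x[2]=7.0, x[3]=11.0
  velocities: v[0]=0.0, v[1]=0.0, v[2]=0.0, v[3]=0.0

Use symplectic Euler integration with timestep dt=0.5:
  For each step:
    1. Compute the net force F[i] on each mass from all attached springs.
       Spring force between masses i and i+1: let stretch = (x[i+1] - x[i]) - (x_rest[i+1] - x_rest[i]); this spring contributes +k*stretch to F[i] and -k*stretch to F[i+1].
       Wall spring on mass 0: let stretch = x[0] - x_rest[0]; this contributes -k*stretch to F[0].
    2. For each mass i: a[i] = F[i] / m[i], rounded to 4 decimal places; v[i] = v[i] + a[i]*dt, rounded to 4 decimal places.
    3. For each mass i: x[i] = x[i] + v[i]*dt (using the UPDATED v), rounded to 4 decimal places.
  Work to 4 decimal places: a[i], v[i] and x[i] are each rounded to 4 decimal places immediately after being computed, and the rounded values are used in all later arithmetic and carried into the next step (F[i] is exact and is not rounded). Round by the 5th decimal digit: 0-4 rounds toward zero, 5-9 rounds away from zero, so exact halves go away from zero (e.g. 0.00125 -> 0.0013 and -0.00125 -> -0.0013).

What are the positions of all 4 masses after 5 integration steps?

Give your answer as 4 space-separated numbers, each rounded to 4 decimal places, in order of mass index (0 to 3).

Step 0: x=[2.0000 5.0000 7.0000 11.0000] v=[0.0000 0.0000 0.0000 0.0000]
Step 1: x=[3.0000 4.0000 9.0000 10.0000] v=[2.0000 -2.0000 4.0000 -2.0000]
Step 2: x=[2.0000 7.0000 7.0000 11.0000] v=[-2.0000 6.0000 -4.0000 2.0000]
Step 3: x=[4.0000 5.0000 9.0000 11.0000] v=[4.0000 -4.0000 4.0000 0.0000]
Step 4: x=[3.0000 6.0000 9.0000 12.0000] v=[-2.0000 2.0000 0.0000 2.0000]
Step 5: x=[2.0000 7.0000 9.0000 13.0000] v=[-2.0000 2.0000 0.0000 2.0000]

Answer: 2.0000 7.0000 9.0000 13.0000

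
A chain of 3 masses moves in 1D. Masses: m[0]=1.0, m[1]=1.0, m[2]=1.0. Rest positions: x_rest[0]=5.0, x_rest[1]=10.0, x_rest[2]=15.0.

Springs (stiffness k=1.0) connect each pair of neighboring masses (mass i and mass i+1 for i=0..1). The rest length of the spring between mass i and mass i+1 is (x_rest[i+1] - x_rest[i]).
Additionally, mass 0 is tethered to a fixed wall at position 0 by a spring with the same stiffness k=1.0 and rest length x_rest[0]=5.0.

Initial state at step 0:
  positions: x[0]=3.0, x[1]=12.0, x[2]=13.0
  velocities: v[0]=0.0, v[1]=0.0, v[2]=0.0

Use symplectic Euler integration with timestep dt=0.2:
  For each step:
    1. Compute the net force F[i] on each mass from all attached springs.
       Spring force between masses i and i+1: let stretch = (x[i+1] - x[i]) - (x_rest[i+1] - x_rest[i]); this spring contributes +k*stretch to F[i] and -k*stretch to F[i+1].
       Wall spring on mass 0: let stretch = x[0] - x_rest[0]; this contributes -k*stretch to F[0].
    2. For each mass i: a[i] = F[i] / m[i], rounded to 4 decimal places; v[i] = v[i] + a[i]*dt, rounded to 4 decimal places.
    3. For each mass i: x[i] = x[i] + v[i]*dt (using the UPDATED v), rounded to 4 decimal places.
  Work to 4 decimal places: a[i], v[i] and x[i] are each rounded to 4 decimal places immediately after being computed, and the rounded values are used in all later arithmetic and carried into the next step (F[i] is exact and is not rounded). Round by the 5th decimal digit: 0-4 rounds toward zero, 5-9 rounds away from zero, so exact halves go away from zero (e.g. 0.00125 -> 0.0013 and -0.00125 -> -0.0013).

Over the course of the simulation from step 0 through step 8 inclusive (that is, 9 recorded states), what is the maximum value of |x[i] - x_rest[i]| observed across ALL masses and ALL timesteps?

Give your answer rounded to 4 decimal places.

Step 0: x=[3.0000 12.0000 13.0000] v=[0.0000 0.0000 0.0000]
Step 1: x=[3.2400 11.6800 13.1600] v=[1.2000 -1.6000 0.8000]
Step 2: x=[3.6880 11.0816 13.4608] v=[2.2400 -2.9920 1.5040]
Step 3: x=[4.2842 10.2826 13.8664] v=[2.9811 -3.9949 2.0282]
Step 4: x=[4.9490 9.3870 14.3287] v=[3.3239 -4.4778 2.3114]
Step 5: x=[5.5933 8.5116 14.7933] v=[3.2217 -4.3771 2.3231]
Step 6: x=[6.1306 7.7707 15.2067] v=[2.6867 -3.7044 2.0668]
Step 7: x=[6.4883 7.2617 15.5226] v=[1.7886 -2.5452 1.5796]
Step 8: x=[6.6174 7.0522 15.7081] v=[0.6456 -1.0477 0.9274]
Max displacement = 2.9478

Answer: 2.9478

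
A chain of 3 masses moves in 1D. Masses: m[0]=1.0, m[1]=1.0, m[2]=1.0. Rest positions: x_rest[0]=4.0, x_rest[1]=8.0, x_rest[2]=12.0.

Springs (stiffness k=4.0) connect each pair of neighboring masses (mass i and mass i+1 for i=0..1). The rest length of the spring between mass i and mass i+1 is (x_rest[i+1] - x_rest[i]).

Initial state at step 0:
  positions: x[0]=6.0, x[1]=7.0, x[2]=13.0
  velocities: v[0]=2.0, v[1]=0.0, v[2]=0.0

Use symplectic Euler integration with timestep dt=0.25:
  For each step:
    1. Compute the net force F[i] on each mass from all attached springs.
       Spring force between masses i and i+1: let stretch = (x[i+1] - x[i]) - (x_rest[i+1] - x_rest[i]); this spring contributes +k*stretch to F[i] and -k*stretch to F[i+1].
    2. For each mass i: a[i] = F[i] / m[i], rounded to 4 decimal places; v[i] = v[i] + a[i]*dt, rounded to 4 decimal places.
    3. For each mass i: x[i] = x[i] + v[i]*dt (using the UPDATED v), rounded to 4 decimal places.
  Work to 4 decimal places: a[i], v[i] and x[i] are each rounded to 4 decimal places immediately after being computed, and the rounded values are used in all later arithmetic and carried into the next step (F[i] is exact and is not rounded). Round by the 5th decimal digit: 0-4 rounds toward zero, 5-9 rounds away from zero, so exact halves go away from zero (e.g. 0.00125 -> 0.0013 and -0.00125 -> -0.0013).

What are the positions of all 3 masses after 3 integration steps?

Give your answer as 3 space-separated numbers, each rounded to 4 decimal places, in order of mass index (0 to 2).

Answer: 4.7031 10.9219 11.8750

Derivation:
Step 0: x=[6.0000 7.0000 13.0000] v=[2.0000 0.0000 0.0000]
Step 1: x=[5.7500 8.2500 12.5000] v=[-1.0000 5.0000 -2.0000]
Step 2: x=[5.1250 9.9375 11.9375] v=[-2.5000 6.7500 -2.2500]
Step 3: x=[4.7031 10.9219 11.8750] v=[-1.6875 3.9375 -0.2500]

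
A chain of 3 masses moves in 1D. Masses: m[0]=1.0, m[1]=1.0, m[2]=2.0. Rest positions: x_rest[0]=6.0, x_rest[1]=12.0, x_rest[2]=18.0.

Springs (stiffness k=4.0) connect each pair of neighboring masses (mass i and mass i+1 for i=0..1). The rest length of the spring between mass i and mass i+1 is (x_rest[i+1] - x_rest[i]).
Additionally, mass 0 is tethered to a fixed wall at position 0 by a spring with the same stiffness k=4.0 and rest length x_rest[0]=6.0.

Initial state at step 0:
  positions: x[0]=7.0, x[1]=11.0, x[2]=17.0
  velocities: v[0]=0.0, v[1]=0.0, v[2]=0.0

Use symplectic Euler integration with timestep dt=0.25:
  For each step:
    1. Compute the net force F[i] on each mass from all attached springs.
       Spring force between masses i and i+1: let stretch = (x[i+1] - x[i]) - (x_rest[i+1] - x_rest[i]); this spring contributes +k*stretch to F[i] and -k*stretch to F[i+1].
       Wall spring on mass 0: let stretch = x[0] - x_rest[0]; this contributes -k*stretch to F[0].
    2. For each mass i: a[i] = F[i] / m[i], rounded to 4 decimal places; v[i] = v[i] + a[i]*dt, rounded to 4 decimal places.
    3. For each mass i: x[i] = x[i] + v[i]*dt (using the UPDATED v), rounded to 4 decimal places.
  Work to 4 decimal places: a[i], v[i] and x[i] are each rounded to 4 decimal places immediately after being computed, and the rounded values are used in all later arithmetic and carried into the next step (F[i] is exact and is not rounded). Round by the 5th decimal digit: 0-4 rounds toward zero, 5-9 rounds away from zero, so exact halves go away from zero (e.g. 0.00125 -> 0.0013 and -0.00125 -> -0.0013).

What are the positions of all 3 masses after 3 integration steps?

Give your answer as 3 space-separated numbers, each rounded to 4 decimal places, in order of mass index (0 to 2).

Answer: 4.6406 12.1719 17.2500

Derivation:
Step 0: x=[7.0000 11.0000 17.0000] v=[0.0000 0.0000 0.0000]
Step 1: x=[6.2500 11.5000 17.0000] v=[-3.0000 2.0000 0.0000]
Step 2: x=[5.2500 12.0625 17.0625] v=[-4.0000 2.2500 0.2500]
Step 3: x=[4.6406 12.1719 17.2500] v=[-2.4375 0.4375 0.7500]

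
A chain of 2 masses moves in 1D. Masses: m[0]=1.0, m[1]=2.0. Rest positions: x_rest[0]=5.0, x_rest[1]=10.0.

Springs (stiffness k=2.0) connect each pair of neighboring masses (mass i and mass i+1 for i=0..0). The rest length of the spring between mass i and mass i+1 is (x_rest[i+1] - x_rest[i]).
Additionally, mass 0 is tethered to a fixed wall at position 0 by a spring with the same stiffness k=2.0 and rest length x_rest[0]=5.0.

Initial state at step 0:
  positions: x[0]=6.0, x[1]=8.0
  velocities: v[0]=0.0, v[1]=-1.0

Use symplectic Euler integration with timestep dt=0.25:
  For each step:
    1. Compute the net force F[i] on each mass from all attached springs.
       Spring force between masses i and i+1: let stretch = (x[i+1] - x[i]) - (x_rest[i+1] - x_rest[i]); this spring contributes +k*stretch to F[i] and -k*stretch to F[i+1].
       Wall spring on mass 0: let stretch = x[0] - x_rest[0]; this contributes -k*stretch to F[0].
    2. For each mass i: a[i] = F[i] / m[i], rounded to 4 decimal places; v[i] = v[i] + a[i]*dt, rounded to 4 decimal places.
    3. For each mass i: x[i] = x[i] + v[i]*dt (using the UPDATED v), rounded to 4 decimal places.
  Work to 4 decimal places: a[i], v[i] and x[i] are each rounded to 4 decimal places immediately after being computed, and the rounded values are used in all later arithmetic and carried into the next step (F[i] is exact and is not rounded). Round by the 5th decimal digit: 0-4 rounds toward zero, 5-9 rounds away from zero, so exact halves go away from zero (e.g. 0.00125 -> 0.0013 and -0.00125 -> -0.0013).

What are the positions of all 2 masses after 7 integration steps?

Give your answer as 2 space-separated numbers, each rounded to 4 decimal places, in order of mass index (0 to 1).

Step 0: x=[6.0000 8.0000] v=[0.0000 -1.0000]
Step 1: x=[5.5000 7.9375] v=[-2.0000 -0.2500]
Step 2: x=[4.6172 8.0352] v=[-3.5313 0.3906]
Step 3: x=[3.5845 8.2317] v=[-4.1309 0.7861]
Step 4: x=[2.6846 8.4503] v=[-3.5996 0.8743]
Step 5: x=[2.1698 8.6210] v=[-2.0591 0.6829]
Step 6: x=[2.1902 8.7010] v=[0.0816 0.3201]
Step 7: x=[2.7507 8.6866] v=[2.2419 -0.0576]

Answer: 2.7507 8.6866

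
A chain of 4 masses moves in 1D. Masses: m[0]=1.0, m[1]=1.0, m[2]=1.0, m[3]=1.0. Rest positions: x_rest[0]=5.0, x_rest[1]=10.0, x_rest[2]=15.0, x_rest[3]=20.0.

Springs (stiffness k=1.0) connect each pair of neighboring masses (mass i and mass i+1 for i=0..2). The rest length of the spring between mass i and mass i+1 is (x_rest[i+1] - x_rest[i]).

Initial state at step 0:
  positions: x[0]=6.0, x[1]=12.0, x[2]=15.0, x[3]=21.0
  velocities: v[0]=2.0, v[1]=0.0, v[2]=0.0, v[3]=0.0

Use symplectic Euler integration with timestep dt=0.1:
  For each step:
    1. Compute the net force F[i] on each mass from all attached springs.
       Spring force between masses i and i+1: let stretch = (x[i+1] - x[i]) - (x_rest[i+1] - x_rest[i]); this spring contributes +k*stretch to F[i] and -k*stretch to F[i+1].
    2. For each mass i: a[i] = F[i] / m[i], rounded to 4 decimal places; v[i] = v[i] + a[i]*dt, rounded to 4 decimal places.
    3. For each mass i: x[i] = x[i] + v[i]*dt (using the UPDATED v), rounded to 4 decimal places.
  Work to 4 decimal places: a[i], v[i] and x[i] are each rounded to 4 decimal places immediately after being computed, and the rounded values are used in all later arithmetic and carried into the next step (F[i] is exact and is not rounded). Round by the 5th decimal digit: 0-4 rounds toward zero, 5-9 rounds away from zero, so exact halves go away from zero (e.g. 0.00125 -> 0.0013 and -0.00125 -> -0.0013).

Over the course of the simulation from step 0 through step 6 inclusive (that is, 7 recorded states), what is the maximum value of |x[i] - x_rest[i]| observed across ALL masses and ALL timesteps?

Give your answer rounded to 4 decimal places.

Answer: 2.3154

Derivation:
Step 0: x=[6.0000 12.0000 15.0000 21.0000] v=[2.0000 0.0000 0.0000 0.0000]
Step 1: x=[6.2100 11.9700 15.0300 20.9900] v=[2.1000 -0.3000 0.3000 -0.1000]
Step 2: x=[6.4276 11.9130 15.0890 20.9704] v=[2.1760 -0.5700 0.5900 -0.1960]
Step 3: x=[6.6501 11.8329 15.1751 20.9420] v=[2.2245 -0.8009 0.8605 -0.2841]
Step 4: x=[6.8744 11.7344 15.2854 20.9059] v=[2.2428 -0.9850 1.1030 -0.3608]
Step 5: x=[7.0973 11.6228 15.4164 20.8636] v=[2.2288 -1.1159 1.3100 -0.4229]
Step 6: x=[7.3154 11.5039 15.5639 20.8168] v=[2.1814 -1.1891 1.4754 -0.4676]
Max displacement = 2.3154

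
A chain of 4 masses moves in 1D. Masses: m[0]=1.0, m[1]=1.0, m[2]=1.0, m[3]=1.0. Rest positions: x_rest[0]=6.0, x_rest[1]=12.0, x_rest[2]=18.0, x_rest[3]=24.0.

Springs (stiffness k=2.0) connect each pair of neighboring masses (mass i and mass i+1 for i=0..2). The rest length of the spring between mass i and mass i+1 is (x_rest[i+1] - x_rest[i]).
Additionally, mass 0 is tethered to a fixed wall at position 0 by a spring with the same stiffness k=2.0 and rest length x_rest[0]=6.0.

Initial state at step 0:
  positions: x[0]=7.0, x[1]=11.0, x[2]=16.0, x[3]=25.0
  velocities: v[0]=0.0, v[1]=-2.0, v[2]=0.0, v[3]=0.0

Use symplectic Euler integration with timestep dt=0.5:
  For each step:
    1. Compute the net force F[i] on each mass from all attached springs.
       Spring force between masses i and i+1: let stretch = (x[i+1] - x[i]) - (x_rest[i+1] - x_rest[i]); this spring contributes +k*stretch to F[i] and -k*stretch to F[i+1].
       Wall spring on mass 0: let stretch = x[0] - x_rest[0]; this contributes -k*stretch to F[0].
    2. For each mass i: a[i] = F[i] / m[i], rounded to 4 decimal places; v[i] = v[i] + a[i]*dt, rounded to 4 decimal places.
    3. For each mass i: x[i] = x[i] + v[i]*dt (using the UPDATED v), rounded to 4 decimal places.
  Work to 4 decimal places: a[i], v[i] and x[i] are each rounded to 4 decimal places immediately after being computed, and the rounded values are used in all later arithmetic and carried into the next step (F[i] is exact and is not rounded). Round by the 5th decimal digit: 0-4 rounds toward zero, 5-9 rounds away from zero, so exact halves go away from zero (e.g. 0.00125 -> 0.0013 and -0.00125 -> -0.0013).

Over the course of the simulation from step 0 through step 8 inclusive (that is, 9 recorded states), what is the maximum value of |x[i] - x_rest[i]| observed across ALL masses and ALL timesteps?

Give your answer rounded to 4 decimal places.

Answer: 2.5898

Derivation:
Step 0: x=[7.0000 11.0000 16.0000 25.0000] v=[0.0000 -2.0000 0.0000 0.0000]
Step 1: x=[5.5000 10.5000 18.0000 23.5000] v=[-3.0000 -1.0000 4.0000 -3.0000]
Step 2: x=[3.7500 11.2500 19.0000 22.2500] v=[-3.5000 1.5000 2.0000 -2.5000]
Step 3: x=[3.8750 12.1250 17.7500 22.3750] v=[0.2500 1.7500 -2.5000 0.2500]
Step 4: x=[6.1875 11.6875 16.0000 23.1875] v=[4.6250 -0.8750 -3.5000 1.6250]
Step 5: x=[8.1563 10.6563 15.6875 23.4063] v=[3.9375 -2.0625 -0.6250 0.4375]
Step 6: x=[7.2969 10.8907 16.7188 22.7657] v=[-1.7188 0.4687 2.0626 -1.2813]
Step 7: x=[4.5860 12.2422 17.8595 22.1016] v=[-5.4219 2.7030 2.2814 -1.3282]
Step 8: x=[3.4102 12.5743 18.3126 22.3165] v=[-2.3517 0.6641 0.9062 0.4297]
Max displacement = 2.5898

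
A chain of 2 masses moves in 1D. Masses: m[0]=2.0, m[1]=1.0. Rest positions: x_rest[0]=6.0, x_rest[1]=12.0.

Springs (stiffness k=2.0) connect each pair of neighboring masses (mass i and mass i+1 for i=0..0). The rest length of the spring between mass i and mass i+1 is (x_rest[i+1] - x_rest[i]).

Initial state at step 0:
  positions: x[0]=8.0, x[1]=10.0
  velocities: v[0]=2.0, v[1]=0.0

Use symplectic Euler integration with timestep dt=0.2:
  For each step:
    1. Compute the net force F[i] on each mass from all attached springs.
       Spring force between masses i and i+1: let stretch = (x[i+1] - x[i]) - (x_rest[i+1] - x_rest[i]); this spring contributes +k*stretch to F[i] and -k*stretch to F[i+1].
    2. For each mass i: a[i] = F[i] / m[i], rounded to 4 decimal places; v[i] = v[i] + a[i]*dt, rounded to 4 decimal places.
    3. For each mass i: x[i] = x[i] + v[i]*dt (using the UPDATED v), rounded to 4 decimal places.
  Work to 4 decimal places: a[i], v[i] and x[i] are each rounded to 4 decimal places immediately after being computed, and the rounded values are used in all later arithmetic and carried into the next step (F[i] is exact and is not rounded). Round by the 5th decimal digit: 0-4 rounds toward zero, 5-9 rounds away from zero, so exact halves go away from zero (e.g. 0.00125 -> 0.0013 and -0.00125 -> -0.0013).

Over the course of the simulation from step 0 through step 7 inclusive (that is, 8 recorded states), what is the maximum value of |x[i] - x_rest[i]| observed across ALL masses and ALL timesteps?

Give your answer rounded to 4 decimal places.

Step 0: x=[8.0000 10.0000] v=[2.0000 0.0000]
Step 1: x=[8.2400 10.3200] v=[1.2000 1.6000]
Step 2: x=[8.3232 10.9536] v=[0.4160 3.1680]
Step 3: x=[8.2716 11.8568] v=[-0.2579 4.5158]
Step 4: x=[8.1234 12.9531] v=[-0.7409 5.4817]
Step 5: x=[7.9284 14.1431] v=[-0.9750 5.9498]
Step 6: x=[7.7420 15.3159] v=[-0.9321 5.8639]
Step 7: x=[7.6185 16.3628] v=[-0.6173 5.2343]
Max displacement = 4.3628

Answer: 4.3628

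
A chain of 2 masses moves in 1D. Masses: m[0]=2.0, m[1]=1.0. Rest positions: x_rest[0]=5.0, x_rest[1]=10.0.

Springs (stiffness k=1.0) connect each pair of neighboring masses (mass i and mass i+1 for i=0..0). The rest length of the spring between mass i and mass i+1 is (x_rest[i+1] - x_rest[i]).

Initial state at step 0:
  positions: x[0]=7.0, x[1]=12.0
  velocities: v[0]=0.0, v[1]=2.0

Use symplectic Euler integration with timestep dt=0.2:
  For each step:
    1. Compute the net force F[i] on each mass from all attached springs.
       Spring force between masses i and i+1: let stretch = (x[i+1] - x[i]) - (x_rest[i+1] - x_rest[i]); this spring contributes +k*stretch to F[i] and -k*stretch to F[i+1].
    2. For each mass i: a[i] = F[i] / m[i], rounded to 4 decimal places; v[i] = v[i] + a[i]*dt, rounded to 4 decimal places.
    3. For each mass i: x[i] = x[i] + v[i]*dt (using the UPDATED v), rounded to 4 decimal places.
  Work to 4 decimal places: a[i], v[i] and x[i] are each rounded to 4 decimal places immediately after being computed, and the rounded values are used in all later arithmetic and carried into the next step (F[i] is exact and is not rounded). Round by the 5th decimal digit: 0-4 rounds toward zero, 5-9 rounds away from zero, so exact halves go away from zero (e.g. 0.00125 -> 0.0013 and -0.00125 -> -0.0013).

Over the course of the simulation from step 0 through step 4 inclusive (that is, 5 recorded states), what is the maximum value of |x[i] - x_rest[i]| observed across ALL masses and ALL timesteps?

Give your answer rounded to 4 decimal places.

Answer: 3.4457

Derivation:
Step 0: x=[7.0000 12.0000] v=[0.0000 2.0000]
Step 1: x=[7.0000 12.4000] v=[0.0000 2.0000]
Step 2: x=[7.0080 12.7840] v=[0.0400 1.9200]
Step 3: x=[7.0315 13.1370] v=[0.1176 1.7648]
Step 4: x=[7.0771 13.4457] v=[0.2282 1.5437]
Max displacement = 3.4457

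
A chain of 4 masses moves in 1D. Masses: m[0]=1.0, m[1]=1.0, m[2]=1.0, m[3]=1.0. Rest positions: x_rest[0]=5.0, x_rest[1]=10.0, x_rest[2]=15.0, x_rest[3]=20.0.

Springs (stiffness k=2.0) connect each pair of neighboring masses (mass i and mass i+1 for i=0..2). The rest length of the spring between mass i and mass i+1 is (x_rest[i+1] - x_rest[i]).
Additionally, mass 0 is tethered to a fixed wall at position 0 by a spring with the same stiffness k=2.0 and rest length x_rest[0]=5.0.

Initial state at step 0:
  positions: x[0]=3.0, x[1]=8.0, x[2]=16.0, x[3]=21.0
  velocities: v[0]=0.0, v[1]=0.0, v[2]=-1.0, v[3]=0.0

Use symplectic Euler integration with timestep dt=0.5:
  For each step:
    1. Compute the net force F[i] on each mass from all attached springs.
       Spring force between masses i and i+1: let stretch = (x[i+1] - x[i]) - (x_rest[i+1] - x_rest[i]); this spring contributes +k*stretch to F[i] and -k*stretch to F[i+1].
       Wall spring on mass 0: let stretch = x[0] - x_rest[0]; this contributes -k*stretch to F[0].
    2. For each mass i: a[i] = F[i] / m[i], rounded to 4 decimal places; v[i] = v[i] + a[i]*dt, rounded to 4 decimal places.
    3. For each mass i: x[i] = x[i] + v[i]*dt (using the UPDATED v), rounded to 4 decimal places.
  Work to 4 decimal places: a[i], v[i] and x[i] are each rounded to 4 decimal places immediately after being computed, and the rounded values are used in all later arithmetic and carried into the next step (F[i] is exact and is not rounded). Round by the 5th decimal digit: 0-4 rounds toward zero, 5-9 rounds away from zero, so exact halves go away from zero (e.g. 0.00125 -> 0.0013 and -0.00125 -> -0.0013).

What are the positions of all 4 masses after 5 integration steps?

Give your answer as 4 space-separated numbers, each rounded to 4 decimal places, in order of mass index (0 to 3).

Answer: 4.8750 11.2813 14.9063 17.5625

Derivation:
Step 0: x=[3.0000 8.0000 16.0000 21.0000] v=[0.0000 0.0000 -1.0000 0.0000]
Step 1: x=[4.0000 9.5000 14.0000 21.0000] v=[2.0000 3.0000 -4.0000 0.0000]
Step 2: x=[5.7500 10.5000 13.2500 20.0000] v=[3.5000 2.0000 -1.5000 -2.0000]
Step 3: x=[7.0000 10.5000 14.5000 18.1250] v=[2.5000 0.0000 2.5000 -3.7500]
Step 4: x=[6.5000 10.7500 15.5625 16.9375] v=[-1.0000 0.5000 2.1250 -2.3750]
Step 5: x=[4.8750 11.2813 14.9063 17.5625] v=[-3.2500 1.0625 -1.3125 1.2500]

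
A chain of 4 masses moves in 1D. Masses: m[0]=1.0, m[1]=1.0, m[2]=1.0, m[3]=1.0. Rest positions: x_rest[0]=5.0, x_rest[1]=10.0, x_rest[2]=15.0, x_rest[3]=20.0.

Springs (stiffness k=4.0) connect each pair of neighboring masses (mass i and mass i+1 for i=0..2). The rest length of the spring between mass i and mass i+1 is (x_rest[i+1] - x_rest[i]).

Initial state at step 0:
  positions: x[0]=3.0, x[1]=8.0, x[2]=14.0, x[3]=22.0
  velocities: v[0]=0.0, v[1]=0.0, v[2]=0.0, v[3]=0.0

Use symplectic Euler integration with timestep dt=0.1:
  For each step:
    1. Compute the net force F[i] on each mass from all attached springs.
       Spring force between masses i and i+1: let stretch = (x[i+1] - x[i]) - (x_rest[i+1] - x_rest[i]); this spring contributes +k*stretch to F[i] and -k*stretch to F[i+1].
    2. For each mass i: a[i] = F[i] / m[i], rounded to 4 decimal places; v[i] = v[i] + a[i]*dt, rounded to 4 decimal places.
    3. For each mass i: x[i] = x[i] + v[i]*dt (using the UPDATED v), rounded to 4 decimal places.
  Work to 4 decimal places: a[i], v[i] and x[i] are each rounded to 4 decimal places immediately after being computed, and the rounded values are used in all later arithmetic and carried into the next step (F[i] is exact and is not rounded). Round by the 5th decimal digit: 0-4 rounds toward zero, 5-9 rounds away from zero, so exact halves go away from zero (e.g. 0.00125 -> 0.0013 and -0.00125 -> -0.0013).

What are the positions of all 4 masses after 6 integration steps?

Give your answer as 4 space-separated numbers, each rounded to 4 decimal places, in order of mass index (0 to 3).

Answer: 3.1062 8.8160 15.0938 19.9841

Derivation:
Step 0: x=[3.0000 8.0000 14.0000 22.0000] v=[0.0000 0.0000 0.0000 0.0000]
Step 1: x=[3.0000 8.0400 14.0800 21.8800] v=[0.0000 0.4000 0.8000 -1.2000]
Step 2: x=[3.0016 8.1200 14.2304 21.6480] v=[0.0160 0.8000 1.5040 -2.3200]
Step 3: x=[3.0079 8.2397 14.4331 21.3193] v=[0.0634 1.1968 2.0269 -3.2870]
Step 4: x=[3.0235 8.3978 14.6635 20.9152] v=[0.1561 1.5814 2.3040 -4.0415]
Step 5: x=[3.0541 8.5916 14.8933 20.4610] v=[0.3058 1.9380 2.2984 -4.5422]
Step 6: x=[3.1062 8.8160 15.0938 19.9841] v=[0.5208 2.2437 2.0048 -4.7693]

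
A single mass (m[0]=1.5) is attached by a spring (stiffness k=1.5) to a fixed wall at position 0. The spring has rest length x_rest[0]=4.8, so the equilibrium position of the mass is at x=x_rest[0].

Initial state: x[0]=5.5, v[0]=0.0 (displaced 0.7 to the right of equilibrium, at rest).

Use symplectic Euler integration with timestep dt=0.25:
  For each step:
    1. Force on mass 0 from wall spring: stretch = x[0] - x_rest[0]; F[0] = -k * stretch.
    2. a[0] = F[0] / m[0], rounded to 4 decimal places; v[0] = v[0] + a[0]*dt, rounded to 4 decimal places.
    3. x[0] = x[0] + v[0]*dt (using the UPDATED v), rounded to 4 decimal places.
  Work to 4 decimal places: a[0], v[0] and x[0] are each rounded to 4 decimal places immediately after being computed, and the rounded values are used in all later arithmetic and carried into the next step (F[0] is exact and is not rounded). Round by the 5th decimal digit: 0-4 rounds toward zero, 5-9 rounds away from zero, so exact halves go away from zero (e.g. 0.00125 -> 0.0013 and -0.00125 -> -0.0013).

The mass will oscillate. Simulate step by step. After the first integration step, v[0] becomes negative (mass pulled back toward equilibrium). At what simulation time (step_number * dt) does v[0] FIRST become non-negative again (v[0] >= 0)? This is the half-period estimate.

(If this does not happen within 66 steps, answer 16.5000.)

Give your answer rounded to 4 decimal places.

Step 0: x=[5.5000] v=[0.0000]
Step 1: x=[5.4563] v=[-0.1750]
Step 2: x=[5.3715] v=[-0.3391]
Step 3: x=[5.2510] v=[-0.4820]
Step 4: x=[5.1023] v=[-0.5948]
Step 5: x=[4.9347] v=[-0.6704]
Step 6: x=[4.7587] v=[-0.7041]
Step 7: x=[4.5853] v=[-0.6938]
Step 8: x=[4.4253] v=[-0.6401]
Step 9: x=[4.2887] v=[-0.5464]
Step 10: x=[4.1841] v=[-0.4186]
Step 11: x=[4.1180] v=[-0.2646]
Step 12: x=[4.0945] v=[-0.0941]
Step 13: x=[4.1151] v=[0.0823]
First v>=0 after going negative at step 13, time=3.2500

Answer: 3.2500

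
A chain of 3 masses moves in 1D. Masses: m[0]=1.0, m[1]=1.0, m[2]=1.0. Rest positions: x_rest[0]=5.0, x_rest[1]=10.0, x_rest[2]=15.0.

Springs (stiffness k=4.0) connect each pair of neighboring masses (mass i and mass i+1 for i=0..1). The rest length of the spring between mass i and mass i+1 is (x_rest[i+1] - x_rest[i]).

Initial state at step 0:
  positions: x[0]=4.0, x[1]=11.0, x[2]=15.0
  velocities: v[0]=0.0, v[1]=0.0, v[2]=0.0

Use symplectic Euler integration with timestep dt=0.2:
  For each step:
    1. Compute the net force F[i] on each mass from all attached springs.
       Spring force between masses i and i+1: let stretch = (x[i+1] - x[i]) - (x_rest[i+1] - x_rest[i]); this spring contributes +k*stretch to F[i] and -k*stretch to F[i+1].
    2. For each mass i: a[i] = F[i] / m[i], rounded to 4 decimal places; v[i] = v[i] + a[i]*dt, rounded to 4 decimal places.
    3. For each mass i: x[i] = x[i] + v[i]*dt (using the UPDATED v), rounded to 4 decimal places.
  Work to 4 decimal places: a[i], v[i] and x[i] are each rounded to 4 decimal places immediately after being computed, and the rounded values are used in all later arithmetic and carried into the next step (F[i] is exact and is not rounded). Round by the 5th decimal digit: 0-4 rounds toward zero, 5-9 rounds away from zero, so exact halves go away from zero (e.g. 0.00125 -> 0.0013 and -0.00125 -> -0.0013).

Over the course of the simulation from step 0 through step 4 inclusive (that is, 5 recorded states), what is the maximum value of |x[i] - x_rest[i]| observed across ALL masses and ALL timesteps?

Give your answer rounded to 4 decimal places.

Step 0: x=[4.0000 11.0000 15.0000] v=[0.0000 0.0000 0.0000]
Step 1: x=[4.3200 10.5200 15.1600] v=[1.6000 -2.4000 0.8000]
Step 2: x=[4.8320 9.7904 15.3776] v=[2.5600 -3.6480 1.0880]
Step 3: x=[5.3373 9.1614 15.5012] v=[2.5267 -3.1450 0.6182]
Step 4: x=[5.6545 8.9349 15.4105] v=[1.5860 -1.1324 -0.4536]
Max displacement = 1.0651

Answer: 1.0651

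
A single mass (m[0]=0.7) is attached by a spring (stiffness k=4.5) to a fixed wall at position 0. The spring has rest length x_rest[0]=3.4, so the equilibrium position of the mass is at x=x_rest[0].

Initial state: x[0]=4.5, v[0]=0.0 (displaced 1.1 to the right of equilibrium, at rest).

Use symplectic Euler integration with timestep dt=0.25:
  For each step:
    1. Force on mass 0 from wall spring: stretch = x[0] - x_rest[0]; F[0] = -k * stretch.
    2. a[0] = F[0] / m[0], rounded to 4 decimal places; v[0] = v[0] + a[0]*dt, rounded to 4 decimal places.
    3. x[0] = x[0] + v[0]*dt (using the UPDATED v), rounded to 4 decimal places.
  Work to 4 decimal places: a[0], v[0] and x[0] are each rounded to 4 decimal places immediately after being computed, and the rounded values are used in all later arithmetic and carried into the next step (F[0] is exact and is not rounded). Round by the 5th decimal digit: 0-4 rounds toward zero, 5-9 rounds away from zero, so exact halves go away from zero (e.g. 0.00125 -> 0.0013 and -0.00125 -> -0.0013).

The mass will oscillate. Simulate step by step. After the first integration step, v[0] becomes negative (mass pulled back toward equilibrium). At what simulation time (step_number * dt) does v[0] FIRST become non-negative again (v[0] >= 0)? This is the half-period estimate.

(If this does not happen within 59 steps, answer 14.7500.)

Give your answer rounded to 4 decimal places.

Answer: 1.2500

Derivation:
Step 0: x=[4.5000] v=[0.0000]
Step 1: x=[4.0580] v=[-1.7679]
Step 2: x=[3.3517] v=[-2.8254]
Step 3: x=[2.6648] v=[-2.7478]
Step 4: x=[2.2733] v=[-1.5662]
Step 5: x=[2.3345] v=[0.2446]
First v>=0 after going negative at step 5, time=1.2500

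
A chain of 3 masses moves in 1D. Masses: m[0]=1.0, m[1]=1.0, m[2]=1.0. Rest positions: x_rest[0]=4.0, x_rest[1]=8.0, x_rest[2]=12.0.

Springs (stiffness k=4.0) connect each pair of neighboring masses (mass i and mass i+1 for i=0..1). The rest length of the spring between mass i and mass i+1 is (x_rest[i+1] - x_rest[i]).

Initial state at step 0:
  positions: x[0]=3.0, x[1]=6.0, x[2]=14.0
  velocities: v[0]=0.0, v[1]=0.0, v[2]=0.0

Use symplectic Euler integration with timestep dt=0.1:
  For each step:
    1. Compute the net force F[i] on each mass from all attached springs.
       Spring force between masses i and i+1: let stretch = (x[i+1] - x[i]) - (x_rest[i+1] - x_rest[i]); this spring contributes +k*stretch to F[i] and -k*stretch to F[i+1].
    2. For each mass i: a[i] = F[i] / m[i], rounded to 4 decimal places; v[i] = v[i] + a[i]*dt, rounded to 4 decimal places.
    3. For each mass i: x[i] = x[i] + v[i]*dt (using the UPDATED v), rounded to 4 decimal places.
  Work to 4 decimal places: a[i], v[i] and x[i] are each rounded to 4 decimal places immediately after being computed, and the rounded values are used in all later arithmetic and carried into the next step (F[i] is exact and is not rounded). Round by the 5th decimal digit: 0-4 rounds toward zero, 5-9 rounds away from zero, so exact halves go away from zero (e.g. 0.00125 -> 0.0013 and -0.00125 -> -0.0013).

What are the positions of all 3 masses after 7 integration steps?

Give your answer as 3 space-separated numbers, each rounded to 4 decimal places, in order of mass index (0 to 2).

Step 0: x=[3.0000 6.0000 14.0000] v=[0.0000 0.0000 0.0000]
Step 1: x=[2.9600 6.2000 13.8400] v=[-0.4000 2.0000 -1.6000]
Step 2: x=[2.8896 6.5760 13.5344] v=[-0.7040 3.7600 -3.0560]
Step 3: x=[2.8067 7.0829 13.1105] v=[-0.8294 5.0688 -4.2394]
Step 4: x=[2.7348 7.6598 12.6055] v=[-0.7189 5.7694 -5.0504]
Step 5: x=[2.6999 8.2376 12.0626] v=[-0.3489 5.7777 -5.4287]
Step 6: x=[2.7265 8.7469 11.5267] v=[0.2662 5.0926 -5.3587]
Step 7: x=[2.8339 9.1265 11.0396] v=[1.0744 3.7964 -4.8706]

Answer: 2.8339 9.1265 11.0396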